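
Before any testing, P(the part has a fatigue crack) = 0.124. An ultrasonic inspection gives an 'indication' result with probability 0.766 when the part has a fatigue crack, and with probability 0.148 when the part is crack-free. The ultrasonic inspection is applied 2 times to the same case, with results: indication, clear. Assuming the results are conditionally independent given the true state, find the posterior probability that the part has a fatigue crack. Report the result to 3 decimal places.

Posterior P(H) ≈ 0.168

Let H be the event that the part has a fatigue crack; start with P(H) = 0.124. P('indication'|H) = 0.766, P('indication'|¬H) = 0.148.
Update on result 1 ('indication'): P(H) ← 0.766·0.1240 / (0.766·0.1240 + 0.148·0.8760) = 0.094984/0.22463 = 0.4228.
Update on result 2 ('clear'): P(H) ← 0.234·0.4228 / (0.234·0.4228 + 0.852·0.5772) = 0.098945/0.59068 = 0.1675.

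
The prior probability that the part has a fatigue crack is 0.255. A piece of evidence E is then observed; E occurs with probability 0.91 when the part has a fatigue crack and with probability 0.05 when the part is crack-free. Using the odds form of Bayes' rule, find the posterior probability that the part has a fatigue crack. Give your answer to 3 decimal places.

Prior odds = 0.255/(1−0.255) = 0.34228. In log-odds, ln(0.34228) = -1.0721.
Add log likelihood ratio: ln(18.200) = 2.9014.
Posterior log-odds = 1.8293, so posterior odds = exp(1.8293) = 6.2295. Converting, P(H|E) = 6.2295/7.2295 = 0.862.

Posterior probability ≈ 0.862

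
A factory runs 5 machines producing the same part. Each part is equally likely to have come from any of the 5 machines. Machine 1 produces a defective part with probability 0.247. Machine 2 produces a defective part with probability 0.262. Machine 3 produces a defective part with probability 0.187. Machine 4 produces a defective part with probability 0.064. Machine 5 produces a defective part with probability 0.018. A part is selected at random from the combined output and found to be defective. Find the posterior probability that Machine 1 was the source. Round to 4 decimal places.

Tabulate prior·likelihood by source: [1] prior 0.2, lik 0.247, product 0.04940; [2] prior 0.2, lik 0.262, product 0.05240; [3] prior 0.2, lik 0.187, product 0.03740; [4] prior 0.2, lik 0.064, product 0.01280; [5] prior 0.2, lik 0.018, product 0.003600.
Normalizing constant = 0.15560; the posterior for Machine 1 is its product over the sum, 0.04940/0.15560 = 0.3175.

Posterior probability ≈ 0.3175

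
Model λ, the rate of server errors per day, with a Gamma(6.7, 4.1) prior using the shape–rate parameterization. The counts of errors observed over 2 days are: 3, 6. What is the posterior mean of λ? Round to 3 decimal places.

Posterior mean ≈ 2.574

Total count ∑xᵢ = 9 over n = 2 days.
Gamma is conjugate to the Poisson likelihood: posterior is Gamma(shape = 6.7+9 = 15.7, rate = 4.1+2 = 6.1).
E[λ | data] = 15.7/6.1 = 2.574.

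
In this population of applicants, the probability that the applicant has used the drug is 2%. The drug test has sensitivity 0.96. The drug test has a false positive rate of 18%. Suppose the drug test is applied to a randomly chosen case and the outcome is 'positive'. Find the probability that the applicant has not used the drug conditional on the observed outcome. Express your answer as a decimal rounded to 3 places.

P(¬H | E) ≈ 0.902

Write H for 'the applicant has used the drug'. Prior odds H:¬H = 0.02/0.98 = 0.020408. For the 'positive' outcome, the likelihood ratio is 0.96/0.18 = 5.3333.
Posterior odds = 0.020408 × 5.3333 = 0.10884, so P(H|E) = 0.10884/(1+0.10884) = 0.098. Then P(¬H|E) = 1 − 0.098 = 0.902.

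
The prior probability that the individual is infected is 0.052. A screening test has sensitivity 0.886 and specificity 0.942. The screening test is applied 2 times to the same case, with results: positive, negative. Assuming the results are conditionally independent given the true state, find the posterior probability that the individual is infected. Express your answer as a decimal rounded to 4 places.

Posterior P(H) ≈ 0.0921

With H the event that the individual is infected, the joint likelihood of the observed sequence is P(data|H) = 0.886·0.114 = 0.10100 and P(data|¬H) = 0.058·0.942 = 0.054636.
Bayes: P(H|data) = 0.052·0.10100 / (0.052·0.10100 + 0.948·0.054636) = 0.0052522/0.057047 = 0.0921.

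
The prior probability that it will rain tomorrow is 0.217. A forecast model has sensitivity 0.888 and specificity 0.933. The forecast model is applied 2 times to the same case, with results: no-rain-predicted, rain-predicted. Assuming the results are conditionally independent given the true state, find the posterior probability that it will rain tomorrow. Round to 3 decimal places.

Let H be the event that it will rain tomorrow; start with P(H) = 0.217. P('rain-predicted'|H) = 0.888, P('rain-predicted'|¬H) = 0.067.
Update on result 1 ('no-rain-predicted'): P(H) ← 0.112·0.2170 / (0.112·0.2170 + 0.933·0.7830) = 0.024304/0.75484 = 0.0322.
Update on result 2 ('rain-predicted'): P(H) ← 0.888·0.0322 / (0.888·0.0322 + 0.067·0.9678) = 0.028591/0.093434 = 0.3060.

Posterior P(H) ≈ 0.306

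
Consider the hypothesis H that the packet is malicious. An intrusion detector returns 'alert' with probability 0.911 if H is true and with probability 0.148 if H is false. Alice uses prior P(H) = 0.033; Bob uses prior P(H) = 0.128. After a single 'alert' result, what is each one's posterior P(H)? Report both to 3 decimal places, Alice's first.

Alice: 0.174; Bob: 0.475

P('+'|H) = 0.911, P('+'|¬H) = 0.148.
Alice: numerator 0.911·0.033 = 0.030063; evidence = 0.030063+0.148·0.967 = 0.17318; posterior = 0.174.
Bob: numerator 0.911·0.128 = 0.11661; evidence = 0.11661+0.148·0.872 = 0.24566; posterior = 0.475.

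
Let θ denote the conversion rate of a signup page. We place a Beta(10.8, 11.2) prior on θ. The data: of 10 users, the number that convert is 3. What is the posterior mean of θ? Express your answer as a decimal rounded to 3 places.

Posterior mean ≈ 0.431

The binomial likelihood is conjugate to the Beta prior: with 3 successes and 7 failures, the posterior is Beta(10.8+3, 11.2+7) = Beta(13.8, 18.2).
Posterior mean = α/(α+β) = 13.8/32 = 0.431.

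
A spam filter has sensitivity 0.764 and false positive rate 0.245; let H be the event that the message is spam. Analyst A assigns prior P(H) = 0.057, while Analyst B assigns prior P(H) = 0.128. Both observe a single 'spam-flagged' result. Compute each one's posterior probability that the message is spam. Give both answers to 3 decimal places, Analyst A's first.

The likelihood ratio for a 'spam-flagged' result is 0.764/0.245 = 3.1184.
Analyst A: prior odds 0.057/0.943 = 0.060445; posterior odds 0.18849; posterior probability 0.159.
Analyst B: prior odds 0.128/0.872 = 0.14679; posterior odds 0.45774; posterior probability 0.314.

Analyst A: 0.159; Analyst B: 0.314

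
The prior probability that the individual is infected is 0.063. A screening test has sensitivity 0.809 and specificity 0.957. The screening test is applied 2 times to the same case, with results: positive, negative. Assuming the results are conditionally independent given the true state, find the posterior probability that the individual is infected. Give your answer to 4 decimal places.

With H the event that the individual is infected, the joint likelihood of the observed sequence is P(data|H) = 0.809·0.191 = 0.15452 and P(data|¬H) = 0.043·0.957 = 0.041151.
Bayes: P(H|data) = 0.063·0.15452 / (0.063·0.15452 + 0.937·0.041151) = 0.0097347/0.048293 = 0.2016.

Posterior P(H) ≈ 0.2016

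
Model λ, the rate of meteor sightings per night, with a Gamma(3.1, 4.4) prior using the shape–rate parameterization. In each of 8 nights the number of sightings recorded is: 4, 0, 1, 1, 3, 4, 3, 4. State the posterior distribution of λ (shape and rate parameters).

Posterior: Gamma(shape=23.1, rate=12.4)

Total count ∑xᵢ = 20 over n = 8 nights.
Gamma is conjugate to the Poisson likelihood: posterior is Gamma(shape = 3.1+20 = 23.1, rate = 4.4+8 = 12.4).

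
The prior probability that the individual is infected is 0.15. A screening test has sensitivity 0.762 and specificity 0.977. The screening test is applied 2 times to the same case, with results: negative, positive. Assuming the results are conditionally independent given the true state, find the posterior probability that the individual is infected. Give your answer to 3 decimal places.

Posterior P(H) ≈ 0.587

With H the event that the individual is infected, the joint likelihood of the observed sequence is P(data|H) = 0.238·0.762 = 0.18136 and P(data|¬H) = 0.977·0.023 = 0.022471.
Bayes: P(H|data) = 0.15·0.18136 / (0.15·0.18136 + 0.85·0.022471) = 0.027203/0.046304 = 0.5875.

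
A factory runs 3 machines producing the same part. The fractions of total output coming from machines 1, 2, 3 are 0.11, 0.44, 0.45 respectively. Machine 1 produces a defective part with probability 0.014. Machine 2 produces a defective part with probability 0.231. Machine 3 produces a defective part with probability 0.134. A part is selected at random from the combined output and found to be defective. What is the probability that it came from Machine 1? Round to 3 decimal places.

Tabulate prior·likelihood by source: [1] prior 0.11, lik 0.014, product 0.001540; [2] prior 0.44, lik 0.231, product 0.1016; [3] prior 0.45, lik 0.134, product 0.06030.
Normalizing constant = 0.16348; the posterior for Machine 1 is its product over the sum, 0.001540/0.16348 = 0.009.

Posterior probability ≈ 0.009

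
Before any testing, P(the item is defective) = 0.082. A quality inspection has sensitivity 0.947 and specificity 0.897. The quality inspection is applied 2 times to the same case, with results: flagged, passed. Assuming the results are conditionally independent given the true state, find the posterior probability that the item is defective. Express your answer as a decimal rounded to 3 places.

With H the event that the item is defective, the joint likelihood of the observed sequence is P(data|H) = 0.947·0.053 = 0.050191 and P(data|¬H) = 0.103·0.897 = 0.092391.
Bayes: P(H|data) = 0.082·0.050191 / (0.082·0.050191 + 0.918·0.092391) = 0.0041157/0.088931 = 0.0463.

Posterior P(H) ≈ 0.046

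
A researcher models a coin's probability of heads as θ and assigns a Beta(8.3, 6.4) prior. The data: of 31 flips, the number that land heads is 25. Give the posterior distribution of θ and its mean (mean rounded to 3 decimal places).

Posterior: Beta(33.3, 12.4); mean ≈ 0.729

The binomial likelihood is conjugate to the Beta prior: with 25 successes and 6 failures, the posterior is Beta(8.3+25, 6.4+6) = Beta(33.3, 12.4).
Posterior mean = α/(α+β) = 33.3/45.7 = 0.729.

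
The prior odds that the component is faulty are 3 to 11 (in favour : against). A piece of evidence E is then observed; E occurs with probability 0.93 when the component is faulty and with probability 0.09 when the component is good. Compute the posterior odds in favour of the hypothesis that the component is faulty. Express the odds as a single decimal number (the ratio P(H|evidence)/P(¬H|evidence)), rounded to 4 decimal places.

Prior odds = 3/11 = 0.27273. In log-odds, ln(0.27273) = -1.2993.
Add log likelihood ratio: ln(10.333) = 2.3354.
Posterior log-odds = 1.0361, so posterior odds = exp(1.0361) = 2.8182.

Posterior odds ≈ 2.8182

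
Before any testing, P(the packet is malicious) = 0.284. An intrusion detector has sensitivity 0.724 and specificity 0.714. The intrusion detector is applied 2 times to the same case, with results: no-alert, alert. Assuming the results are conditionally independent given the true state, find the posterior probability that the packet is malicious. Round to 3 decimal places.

Posterior P(H) ≈ 0.280

Let H be the event that the packet is malicious; start with P(H) = 0.284. P('alert'|H) = 0.724, P('alert'|¬H) = 0.286.
Update on result 1 ('no-alert'): P(H) ← 0.276·0.2840 / (0.276·0.2840 + 0.714·0.7160) = 0.078384/0.58961 = 0.1329.
Update on result 2 ('alert'): P(H) ← 0.724·0.1329 / (0.724·0.1329 + 0.286·0.8671) = 0.096250/0.34423 = 0.2796.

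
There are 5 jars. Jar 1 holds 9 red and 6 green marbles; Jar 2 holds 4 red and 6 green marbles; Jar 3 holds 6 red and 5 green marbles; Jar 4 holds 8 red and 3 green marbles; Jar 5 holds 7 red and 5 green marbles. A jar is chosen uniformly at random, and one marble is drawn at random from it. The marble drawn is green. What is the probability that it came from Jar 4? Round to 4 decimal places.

Posterior probability ≈ 0.1272

P(green|Jar 1) = 0.4; P(green|Jar 2) = 0.6; P(green|Jar 3) = 0.4545; P(green|Jar 4) = 0.2727; P(green|Jar 5) = 0.4167.
Prior × likelihood for each source: 0.2·0.4=0.08000, 0.2·0.6=0.1200, 0.2·0.4545=0.09091, 0.2·0.2727=0.05455, 0.2·0.4167=0.08333. Summing gives P(green) = 0.42879.
P(Jar 4 | green) = 0.05455 / 0.42879 = 0.1272.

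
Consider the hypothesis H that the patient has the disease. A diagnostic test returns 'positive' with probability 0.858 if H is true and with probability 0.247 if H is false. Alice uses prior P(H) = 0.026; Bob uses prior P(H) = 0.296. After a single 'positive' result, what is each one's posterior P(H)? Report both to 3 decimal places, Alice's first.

Alice: 0.085; Bob: 0.594

P('+'|H) = 0.858, P('+'|¬H) = 0.247.
Alice: numerator 0.858·0.026 = 0.022308; evidence = 0.022308+0.247·0.974 = 0.26289; posterior = 0.085.
Bob: numerator 0.858·0.296 = 0.25397; evidence = 0.25397+0.247·0.704 = 0.42786; posterior = 0.594.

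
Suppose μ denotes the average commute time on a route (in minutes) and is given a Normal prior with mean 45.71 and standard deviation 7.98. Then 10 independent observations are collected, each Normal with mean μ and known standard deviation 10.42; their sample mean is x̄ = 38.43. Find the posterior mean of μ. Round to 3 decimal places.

Posterior mean ≈ 39.490

With known σ, the Normal prior is conjugate. Weight on the data is w = (n/σ²)/(n/σ² + 1/τ₀²) = 0.0921010/(0.0921010+0.0157034) = 0.85433.
Posterior mean = w·x̄ + (1−w)·μ₀ = 0.85433·38.43 + 0.14567·45.71 = 39.490.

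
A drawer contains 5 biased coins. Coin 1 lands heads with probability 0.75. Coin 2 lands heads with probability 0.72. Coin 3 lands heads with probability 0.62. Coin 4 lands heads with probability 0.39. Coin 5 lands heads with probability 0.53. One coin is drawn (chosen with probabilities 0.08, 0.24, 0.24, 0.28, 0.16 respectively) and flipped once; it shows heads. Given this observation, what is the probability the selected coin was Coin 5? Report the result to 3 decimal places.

P(heads|C1) = 0.75; P(heads|C2) = 0.72; P(heads|C3) = 0.62; P(heads|C4) = 0.39; P(heads|C5) = 0.53.
Prior × likelihood for each source: 0.08·0.75=0.06000, 0.24·0.72=0.1728, 0.24·0.62=0.1488, 0.28·0.39=0.1092, 0.16·0.53=0.08480. Summing gives P(heads) = 0.57560.
P(Coin 5 | heads) = 0.08480 / 0.57560 = 0.147.

Posterior probability ≈ 0.147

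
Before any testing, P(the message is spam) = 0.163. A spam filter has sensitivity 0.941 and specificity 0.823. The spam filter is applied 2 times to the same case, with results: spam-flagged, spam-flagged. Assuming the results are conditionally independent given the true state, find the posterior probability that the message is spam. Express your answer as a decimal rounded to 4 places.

Let H be the event that the message is spam; start with P(H) = 0.163. P('spam-flagged'|H) = 0.941, P('spam-flagged'|¬H) = 0.177.
Update on result 1 ('spam-flagged'): P(H) ← 0.941·0.1630 / (0.941·0.1630 + 0.177·0.8370) = 0.15338/0.30153 = 0.5087.
Update on result 2 ('spam-flagged'): P(H) ← 0.941·0.5087 / (0.941·0.5087 + 0.177·0.4913) = 0.47867/0.56563 = 0.8463.

Posterior P(H) ≈ 0.8463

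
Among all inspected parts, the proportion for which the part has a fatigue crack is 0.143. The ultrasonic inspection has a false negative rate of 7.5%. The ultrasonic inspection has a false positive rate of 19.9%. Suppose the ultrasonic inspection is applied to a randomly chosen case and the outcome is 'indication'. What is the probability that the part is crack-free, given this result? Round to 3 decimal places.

Write H for 'the part has a fatigue crack'. Prior odds H:¬H = 0.143/0.857 = 0.16686. For the 'indication' outcome, the likelihood ratio is 0.925/0.199 = 4.6482.
Posterior odds = 0.16686 × 4.6482 = 0.77561, so P(H|E) = 0.77561/(1+0.77561) = 0.437. Then P(¬H|E) = 1 − 0.437 = 0.563.

P(¬H | E) ≈ 0.563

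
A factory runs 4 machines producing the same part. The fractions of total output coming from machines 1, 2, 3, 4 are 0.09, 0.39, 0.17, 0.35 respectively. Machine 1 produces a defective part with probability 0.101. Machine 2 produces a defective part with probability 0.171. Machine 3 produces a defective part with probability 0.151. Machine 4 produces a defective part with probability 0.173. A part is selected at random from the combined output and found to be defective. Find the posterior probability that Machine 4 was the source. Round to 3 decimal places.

P(defective|M1) = 0.101; P(defective|M2) = 0.171; P(defective|M3) = 0.151; P(defective|M4) = 0.173.
Prior × likelihood for each source: 0.09·0.101=0.009090, 0.39·0.171=0.06669, 0.17·0.151=0.02567, 0.35·0.173=0.06055. Summing gives P(defective) = 0.16200.
P(Machine 4 | defective) = 0.06055 / 0.16200 = 0.374.

Posterior probability ≈ 0.374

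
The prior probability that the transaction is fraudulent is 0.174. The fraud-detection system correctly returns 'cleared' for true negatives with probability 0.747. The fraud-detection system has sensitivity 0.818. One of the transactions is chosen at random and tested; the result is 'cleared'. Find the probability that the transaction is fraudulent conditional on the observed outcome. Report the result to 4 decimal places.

Let H be the event that the transaction is fraudulent. P(H) = 0.174, so P(¬H) = 0.826. With E the 'cleared' result, P(E|H) = 0.182 and P(E|¬H) = 0.747.
P(E) = 0.182·0.174 + 0.747·0.826 = 0.031668 + 0.61702 = 0.64869.
By Bayes' theorem, P(H|E) = 0.031668 / 0.64869 = 0.0488.

P(H | E) ≈ 0.0488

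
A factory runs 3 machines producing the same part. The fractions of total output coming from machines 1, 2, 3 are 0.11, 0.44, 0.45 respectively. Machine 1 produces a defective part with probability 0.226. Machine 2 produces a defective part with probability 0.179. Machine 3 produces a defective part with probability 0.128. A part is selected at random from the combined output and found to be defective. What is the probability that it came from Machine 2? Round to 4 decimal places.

Posterior probability ≈ 0.4885

Tabulate prior·likelihood by source: [1] prior 0.11, lik 0.226, product 0.02486; [2] prior 0.44, lik 0.179, product 0.07876; [3] prior 0.45, lik 0.128, product 0.05760.
Normalizing constant = 0.16122; the posterior for Machine 2 is its product over the sum, 0.07876/0.16122 = 0.4885.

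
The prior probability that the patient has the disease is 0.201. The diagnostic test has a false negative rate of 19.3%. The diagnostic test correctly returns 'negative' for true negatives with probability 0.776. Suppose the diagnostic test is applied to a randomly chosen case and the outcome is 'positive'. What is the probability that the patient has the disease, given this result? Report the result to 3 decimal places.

P(H | E) ≈ 0.475

Write H for 'the patient has the disease'. Prior odds H:¬H = 0.201/0.799 = 0.25156. For the 'positive' outcome, the likelihood ratio is 0.807/0.224 = 3.6027.
Posterior odds = 0.25156 × 3.6027 = 0.90631, so P(H|E) = 0.90631/(1+0.90631) = 0.475.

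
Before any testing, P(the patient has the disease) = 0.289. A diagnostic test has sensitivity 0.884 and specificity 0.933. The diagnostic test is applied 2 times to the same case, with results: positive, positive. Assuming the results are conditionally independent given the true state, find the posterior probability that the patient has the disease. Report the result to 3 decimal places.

Posterior P(H) ≈ 0.986

With H the event that the patient has the disease, the joint likelihood of the observed sequence is P(data|H) = 0.884·0.884 = 0.78146 and P(data|¬H) = 0.067·0.067 = 0.0044890.
Bayes: P(H|data) = 0.289·0.78146 / (0.289·0.78146 + 0.711·0.0044890) = 0.22584/0.22903 = 0.9861.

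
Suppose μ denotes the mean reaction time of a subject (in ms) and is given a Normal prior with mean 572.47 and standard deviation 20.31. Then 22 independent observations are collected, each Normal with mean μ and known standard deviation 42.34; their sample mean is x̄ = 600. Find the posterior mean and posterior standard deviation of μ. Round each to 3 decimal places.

Prior precision 1/τ₀² = 1/20.31² = 0.00242427; data precision n/σ² = 22/42.34² = 0.0122722.
Posterior precision = 0.00242427 + 0.0122722 = 0.0146964, giving posterior SD = 1/√0.0146964 = 8.249.
Posterior mean = (0.00242427·572.47 + 0.0122722·600) / 0.0146964 = 595.459.

Posterior mean ≈ 595.459; posterior SD ≈ 8.249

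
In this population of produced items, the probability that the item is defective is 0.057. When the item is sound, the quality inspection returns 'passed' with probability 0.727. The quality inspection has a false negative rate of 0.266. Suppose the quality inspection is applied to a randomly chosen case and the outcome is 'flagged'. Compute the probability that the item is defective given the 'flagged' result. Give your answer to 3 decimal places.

Write H for 'the item is defective'. Prior odds H:¬H = 0.057/0.943 = 0.060445. For the 'flagged' outcome, the likelihood ratio is 0.734/0.273 = 2.6886.
Posterior odds = 0.060445 × 2.6886 = 0.16252, so P(H|E) = 0.16252/(1+0.16252) = 0.140.

P(H | E) ≈ 0.140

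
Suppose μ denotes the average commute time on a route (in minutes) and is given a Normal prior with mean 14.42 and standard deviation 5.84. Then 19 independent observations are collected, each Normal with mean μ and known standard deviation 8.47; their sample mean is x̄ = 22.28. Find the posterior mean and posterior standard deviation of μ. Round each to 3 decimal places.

Prior precision 1/τ₀² = 1/5.84² = 0.0293207; data precision n/σ² = 19/8.47² = 0.264842.
Posterior precision = 0.0293207 + 0.264842 = 0.294163, giving posterior SD = 1/√0.294163 = 1.844.
Posterior mean = (0.0293207·14.42 + 0.264842·22.28) / 0.294163 = 21.497.

Posterior mean ≈ 21.497; posterior SD ≈ 1.844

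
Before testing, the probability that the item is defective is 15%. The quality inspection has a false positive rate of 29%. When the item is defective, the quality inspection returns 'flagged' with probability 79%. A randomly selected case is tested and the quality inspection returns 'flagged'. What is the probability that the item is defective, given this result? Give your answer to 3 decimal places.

Write H for 'the item is defective'. Prior odds H:¬H = 0.15/0.85 = 0.17647. For the 'flagged' outcome, the likelihood ratio is 0.79/0.29 = 2.7241.
Posterior odds = 0.17647 × 2.7241 = 0.48073, so P(H|E) = 0.48073/(1+0.48073) = 0.325.

P(H | E) ≈ 0.325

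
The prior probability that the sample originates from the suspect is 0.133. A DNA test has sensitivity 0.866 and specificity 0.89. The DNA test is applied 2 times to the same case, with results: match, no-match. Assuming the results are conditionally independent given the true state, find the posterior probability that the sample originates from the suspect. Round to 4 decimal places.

With H the event that the sample originates from the suspect, the joint likelihood of the observed sequence is P(data|H) = 0.866·0.134 = 0.11604 and P(data|¬H) = 0.11·0.89 = 0.097900.
Bayes: P(H|data) = 0.133·0.11604 / (0.133·0.11604 + 0.867·0.097900) = 0.015434/0.10031 = 0.1539.

Posterior P(H) ≈ 0.1539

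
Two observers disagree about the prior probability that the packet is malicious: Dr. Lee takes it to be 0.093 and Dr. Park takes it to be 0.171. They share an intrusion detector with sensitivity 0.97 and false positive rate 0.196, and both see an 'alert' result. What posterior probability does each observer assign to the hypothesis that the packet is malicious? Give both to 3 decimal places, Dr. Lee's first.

Dr. Lee: 0.337; Dr. Park: 0.505

P('+'|H) = 0.97, P('+'|¬H) = 0.196.
Dr. Lee: numerator 0.97·0.093 = 0.090210; evidence = 0.090210+0.196·0.907 = 0.26798; posterior = 0.337.
Dr. Park: numerator 0.97·0.171 = 0.16587; evidence = 0.16587+0.196·0.829 = 0.32835; posterior = 0.505.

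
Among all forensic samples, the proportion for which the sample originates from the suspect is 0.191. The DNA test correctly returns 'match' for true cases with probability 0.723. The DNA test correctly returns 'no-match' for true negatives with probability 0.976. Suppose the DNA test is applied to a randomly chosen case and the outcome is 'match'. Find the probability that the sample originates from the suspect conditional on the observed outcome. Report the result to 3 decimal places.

P(H | E) ≈ 0.877

Write H for 'the sample originates from the suspect'. Prior odds H:¬H = 0.191/0.809 = 0.23609. For the 'match' outcome, the likelihood ratio is 0.723/0.024 = 30.125.
Posterior odds = 0.23609 × 30.125 = 7.1123, so P(H|E) = 7.1123/(1+7.1123) = 0.877.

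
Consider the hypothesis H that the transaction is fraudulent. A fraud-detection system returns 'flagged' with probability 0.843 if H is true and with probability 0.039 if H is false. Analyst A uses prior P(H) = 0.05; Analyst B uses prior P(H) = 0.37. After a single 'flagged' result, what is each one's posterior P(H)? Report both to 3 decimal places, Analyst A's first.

The likelihood ratio for a 'flagged' result is 0.843/0.039 = 21.615.
Analyst A: prior odds 0.05/0.95 = 0.052632; posterior odds 1.1377; posterior probability 0.532.
Analyst B: prior odds 0.37/0.63 = 0.58730; posterior odds 12.695; posterior probability 0.927.

Analyst A: 0.532; Analyst B: 0.927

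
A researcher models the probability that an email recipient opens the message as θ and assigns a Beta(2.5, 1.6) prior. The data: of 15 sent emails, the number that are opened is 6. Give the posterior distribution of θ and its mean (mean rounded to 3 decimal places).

The binomial likelihood is conjugate to the Beta prior: with 6 successes and 9 failures, the posterior is Beta(2.5+6, 1.6+9) = Beta(8.5, 10.6).
Posterior mean = α/(α+β) = 8.5/19.1 = 0.445.

Posterior: Beta(8.5, 10.6); mean ≈ 0.445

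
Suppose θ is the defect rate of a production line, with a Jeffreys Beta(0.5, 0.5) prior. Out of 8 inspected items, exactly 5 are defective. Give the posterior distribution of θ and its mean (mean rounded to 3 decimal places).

The binomial likelihood is conjugate to the Beta prior: with 5 successes and 3 failures, the posterior is Beta(0.5+5, 0.5+3) = Beta(5.5, 3.5).
Posterior mean = α/(α+β) = 5.5/9 = 0.611.

Posterior: Beta(5.5, 3.5); mean ≈ 0.611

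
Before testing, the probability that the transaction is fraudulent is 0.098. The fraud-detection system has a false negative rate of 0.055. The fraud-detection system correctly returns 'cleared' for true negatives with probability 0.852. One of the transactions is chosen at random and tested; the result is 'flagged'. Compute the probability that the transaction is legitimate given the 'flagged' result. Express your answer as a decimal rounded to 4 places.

Let H be the event that the transaction is fraudulent. P(H) = 0.098, so P(¬H) = 0.902. With E the 'flagged' result, P(E|H) = 0.945 and P(E|¬H) = 0.148.
P(E) = 0.945·0.098 + 0.148·0.902 = 0.092610 + 0.13350 = 0.22611.
By Bayes' theorem, P(H|E) = 0.092610 / 0.22611 = 0.4096. Hence P(¬H|E) = 1 − 0.4096 = 0.5904.

P(¬H | E) ≈ 0.5904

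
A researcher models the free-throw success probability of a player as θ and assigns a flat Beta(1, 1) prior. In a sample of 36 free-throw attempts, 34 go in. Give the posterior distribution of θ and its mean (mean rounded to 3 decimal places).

Posterior: Beta(35, 3); mean ≈ 0.921

Observing 34 successes and 2 failures updates Beta(1, 1) by adding the success and failure counts to the two shape parameters: α = 1+34 = 35, β = 1+2 = 3.
Posterior mean = α/(α+β) = 35/38 = 0.921.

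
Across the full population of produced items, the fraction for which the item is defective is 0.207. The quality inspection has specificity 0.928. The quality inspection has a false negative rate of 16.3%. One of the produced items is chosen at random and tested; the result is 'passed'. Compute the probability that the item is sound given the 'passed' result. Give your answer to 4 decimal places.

Let H be the event that the item is defective. P(H) = 0.207, so P(¬H) = 0.793. With E the 'passed' result, P(E|H) = 0.163 and P(E|¬H) = 0.928.
P(E) = 0.163·0.207 + 0.928·0.793 = 0.033741 + 0.73590 = 0.76965.
By Bayes' theorem, P(H|E) = 0.033741 / 0.76965 = 0.0438. Hence P(¬H|E) = 1 − 0.0438 = 0.9562.

P(¬H | E) ≈ 0.9562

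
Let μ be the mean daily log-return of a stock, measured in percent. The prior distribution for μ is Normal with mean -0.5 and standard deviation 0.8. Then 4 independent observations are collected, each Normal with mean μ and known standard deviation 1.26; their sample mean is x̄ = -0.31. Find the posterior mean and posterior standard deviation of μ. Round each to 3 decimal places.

Prior precision 1/τ₀² = 1/0.8² = 1.56250; data precision n/σ² = 4/1.26² = 2.51953.
Posterior precision = 1.56250 + 2.51953 = 4.08203, giving posterior SD = 1/√4.08203 = 0.495.
Posterior mean = (1.56250·-0.5 + 2.51953·-0.31) / 4.08203 = -0.383.

Posterior mean ≈ -0.383; posterior SD ≈ 0.495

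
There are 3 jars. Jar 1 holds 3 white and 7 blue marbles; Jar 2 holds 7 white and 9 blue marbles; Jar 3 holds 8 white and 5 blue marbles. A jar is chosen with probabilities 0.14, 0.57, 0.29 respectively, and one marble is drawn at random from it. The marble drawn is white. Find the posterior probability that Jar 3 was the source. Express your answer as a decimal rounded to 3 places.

Tabulate prior·likelihood by source: [1] prior 0.14, lik 0.3, product 0.04200; [2] prior 0.57, lik 0.4375, product 0.2494; [3] prior 0.29, lik 0.6154, product 0.1785.
Normalizing constant = 0.46984; the posterior for Jar 3 is its product over the sum, 0.1785/0.46984 = 0.380.

Posterior probability ≈ 0.380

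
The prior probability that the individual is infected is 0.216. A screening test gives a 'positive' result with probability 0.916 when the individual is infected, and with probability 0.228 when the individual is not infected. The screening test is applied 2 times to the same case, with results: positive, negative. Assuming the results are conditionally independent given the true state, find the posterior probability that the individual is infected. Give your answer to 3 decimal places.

Let H be the event that the individual is infected; start with P(H) = 0.216. P('positive'|H) = 0.916, P('positive'|¬H) = 0.228.
Update on result 1 ('positive'): P(H) ← 0.916·0.2160 / (0.916·0.2160 + 0.228·0.7840) = 0.19786/0.37661 = 0.5254.
Update on result 2 ('negative'): P(H) ← 0.084·0.5254 / (0.084·0.5254 + 0.772·0.4746) = 0.044131/0.41055 = 0.1075.

Posterior P(H) ≈ 0.107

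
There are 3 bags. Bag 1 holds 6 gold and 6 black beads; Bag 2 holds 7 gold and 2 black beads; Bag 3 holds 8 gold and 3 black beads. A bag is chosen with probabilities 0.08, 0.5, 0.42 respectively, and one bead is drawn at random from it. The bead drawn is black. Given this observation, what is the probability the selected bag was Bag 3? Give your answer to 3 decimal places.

P(black|Bag 1) = 0.5; P(black|Bag 2) = 0.2222; P(black|Bag 3) = 0.2727.
Prior × likelihood for each source: 0.08·0.5=0.04000, 0.5·0.2222=0.1111, 0.42·0.2727=0.1145. Summing gives P(black) = 0.26566.
P(Bag 3 | black) = 0.1145 / 0.26566 = 0.431.

Posterior probability ≈ 0.431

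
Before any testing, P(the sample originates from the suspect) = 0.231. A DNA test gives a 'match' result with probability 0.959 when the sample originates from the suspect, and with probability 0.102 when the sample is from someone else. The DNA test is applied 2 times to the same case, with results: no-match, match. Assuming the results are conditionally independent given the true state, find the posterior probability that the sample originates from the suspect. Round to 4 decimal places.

Posterior P(H) ≈ 0.1142

Let H be the event that the sample originates from the suspect; start with P(H) = 0.231. P('match'|H) = 0.959, P('match'|¬H) = 0.102.
Update on result 1 ('no-match'): P(H) ← 0.041·0.2310 / (0.041·0.2310 + 0.898·0.7690) = 0.0094710/0.70003 = 0.0135.
Update on result 2 ('match'): P(H) ← 0.959·0.0135 / (0.959·0.0135 + 0.102·0.9865) = 0.012975/0.11359 = 0.1142.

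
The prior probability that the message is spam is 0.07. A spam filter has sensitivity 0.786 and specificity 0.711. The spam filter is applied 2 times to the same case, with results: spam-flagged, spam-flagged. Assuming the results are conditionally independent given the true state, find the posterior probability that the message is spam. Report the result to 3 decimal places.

Posterior P(H) ≈ 0.358

With H the event that the message is spam, the joint likelihood of the observed sequence is P(data|H) = 0.786·0.786 = 0.61780 and P(data|¬H) = 0.289·0.289 = 0.083521.
Bayes: P(H|data) = 0.07·0.61780 / (0.07·0.61780 + 0.93·0.083521) = 0.043246/0.12092 = 0.3576.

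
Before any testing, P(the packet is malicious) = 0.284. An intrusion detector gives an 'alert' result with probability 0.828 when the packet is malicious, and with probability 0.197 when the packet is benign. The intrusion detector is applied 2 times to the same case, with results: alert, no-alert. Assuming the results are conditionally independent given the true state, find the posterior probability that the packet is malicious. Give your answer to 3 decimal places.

Posterior P(H) ≈ 0.263

Let H be the event that the packet is malicious; start with P(H) = 0.284. P('alert'|H) = 0.828, P('alert'|¬H) = 0.197.
Update on result 1 ('alert'): P(H) ← 0.828·0.2840 / (0.828·0.2840 + 0.197·0.7160) = 0.23515/0.37620 = 0.6251.
Update on result 2 ('no-alert'): P(H) ← 0.172·0.6251 / (0.172·0.6251 + 0.803·0.3749) = 0.10751/0.40858 = 0.2631.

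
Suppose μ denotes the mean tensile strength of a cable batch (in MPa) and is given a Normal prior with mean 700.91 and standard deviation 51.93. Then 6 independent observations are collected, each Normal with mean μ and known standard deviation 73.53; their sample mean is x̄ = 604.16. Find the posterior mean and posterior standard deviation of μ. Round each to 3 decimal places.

With known σ, the Normal prior is conjugate. Weight on the data is w = (n/σ²)/(n/σ² + 1/τ₀²) = 0.00110974/(0.00110974+0.00037082) = 0.74954.
Posterior mean = w·x̄ + (1−w)·μ₀ = 0.74954·604.16 + 0.25046·700.91 = 628.392. Posterior variance = 1/(0.00110974+0.00037082) = 675.419, so SD = 25.989.

Posterior mean ≈ 628.392; posterior SD ≈ 25.989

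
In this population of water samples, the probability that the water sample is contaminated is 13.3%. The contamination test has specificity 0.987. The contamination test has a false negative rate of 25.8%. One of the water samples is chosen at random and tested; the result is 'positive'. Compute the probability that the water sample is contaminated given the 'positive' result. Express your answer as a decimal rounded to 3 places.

Let H be the event that the water sample is contaminated. P(H) = 0.133, so P(¬H) = 0.867. With E the 'positive' result, P(E|H) = 0.742 and P(E|¬H) = 0.013.
P(E) = 0.742·0.133 + 0.013·0.867 = 0.098686 + 0.011271 = 0.10996.
By Bayes' theorem, P(H|E) = 0.098686 / 0.10996 = 0.897.

P(H | E) ≈ 0.897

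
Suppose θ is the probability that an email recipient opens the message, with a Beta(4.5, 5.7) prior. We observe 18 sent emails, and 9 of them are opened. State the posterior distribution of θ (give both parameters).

Posterior: Beta(13.5, 14.7)

The binomial likelihood is conjugate to the Beta prior: with 9 successes and 9 failures, the posterior is Beta(4.5+9, 5.7+9) = Beta(13.5, 14.7).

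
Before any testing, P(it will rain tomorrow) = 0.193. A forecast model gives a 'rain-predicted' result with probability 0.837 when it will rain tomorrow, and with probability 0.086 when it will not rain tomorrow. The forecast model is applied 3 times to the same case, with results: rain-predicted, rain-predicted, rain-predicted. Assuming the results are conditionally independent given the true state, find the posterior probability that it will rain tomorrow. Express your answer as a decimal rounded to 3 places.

Posterior P(H) ≈ 0.995

With H the event that it will rain tomorrow, the joint likelihood of the observed sequence is P(data|H) = 0.837·0.837·0.837 = 0.58638 and P(data|¬H) = 0.086·0.086·0.086 = 0.00063606.
Bayes: P(H|data) = 0.193·0.58638 / (0.193·0.58638 + 0.807·0.00063606) = 0.11317/0.11368 = 0.9955.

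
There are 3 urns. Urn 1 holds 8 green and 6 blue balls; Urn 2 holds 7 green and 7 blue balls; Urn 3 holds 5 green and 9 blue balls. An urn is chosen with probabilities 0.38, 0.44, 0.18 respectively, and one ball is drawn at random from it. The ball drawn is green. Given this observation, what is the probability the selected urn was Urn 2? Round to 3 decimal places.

Tabulate prior·likelihood by source: [1] prior 0.38, lik 0.5714, product 0.2171; [2] prior 0.44, lik 0.5, product 0.2200; [3] prior 0.18, lik 0.3571, product 0.06429.
Normalizing constant = 0.50143; the posterior for Urn 2 is its product over the sum, 0.2200/0.50143 = 0.439.

Posterior probability ≈ 0.439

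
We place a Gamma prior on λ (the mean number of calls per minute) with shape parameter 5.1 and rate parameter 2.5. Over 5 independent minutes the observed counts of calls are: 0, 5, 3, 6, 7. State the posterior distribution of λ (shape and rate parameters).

Total count ∑xᵢ = 21 over n = 5 minutes.
Gamma is conjugate to the Poisson likelihood: posterior is Gamma(shape = 5.1+21 = 26.1, rate = 2.5+5 = 7.5).

Posterior: Gamma(shape=26.1, rate=7.5)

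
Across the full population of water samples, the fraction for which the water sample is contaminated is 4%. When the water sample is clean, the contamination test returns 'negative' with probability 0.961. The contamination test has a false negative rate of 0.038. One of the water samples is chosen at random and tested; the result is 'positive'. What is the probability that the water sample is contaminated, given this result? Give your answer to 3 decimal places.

P(H | E) ≈ 0.507

Let H be the event that the water sample is contaminated. P(H) = 0.04, so P(¬H) = 0.96. With E the 'positive' result, P(E|H) = 0.962 and P(E|¬H) = 0.039.
P(E) = 0.962·0.04 + 0.039·0.96 = 0.038480 + 0.037440 = 0.075920.
By Bayes' theorem, P(H|E) = 0.038480 / 0.075920 = 0.507.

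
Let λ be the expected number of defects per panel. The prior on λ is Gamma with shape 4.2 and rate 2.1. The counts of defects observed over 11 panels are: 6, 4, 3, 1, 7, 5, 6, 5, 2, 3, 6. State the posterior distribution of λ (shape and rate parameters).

Posterior: Gamma(shape=52.2, rate=13.1)

The Poisson likelihood adds the total count to the shape and the number of exposure periods to the rate. Here ∑xᵢ = 48 and n = 11, so shape 4.2→52.2 and rate 2.1→13.1.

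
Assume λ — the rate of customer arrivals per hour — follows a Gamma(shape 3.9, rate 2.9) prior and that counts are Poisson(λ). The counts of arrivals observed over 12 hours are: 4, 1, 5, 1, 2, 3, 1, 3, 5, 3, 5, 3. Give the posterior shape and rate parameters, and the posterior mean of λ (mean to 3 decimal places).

Posterior: Gamma(shape=39.9, rate=14.9); mean ≈ 2.678

Total count ∑xᵢ = 36 over n = 12 hours.
Gamma is conjugate to the Poisson likelihood: posterior is Gamma(shape = 3.9+36 = 39.9, rate = 2.9+12 = 14.9).
Posterior mean = shape/rate = 39.9/14.9 = 2.678.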